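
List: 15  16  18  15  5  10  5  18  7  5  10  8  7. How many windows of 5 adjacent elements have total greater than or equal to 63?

15 16 18 15 5 → sum 69  ≥ 63 ✓
16 18 15 5 10 → sum 64  ≥ 63 ✓
18 15 5 10 5 → sum 53
15 5 10 5 18 → sum 53
5 10 5 18 7 → sum 45
10 5 18 7 5 → sum 45
5 18 7 5 10 → sum 45
18 7 5 10 8 → sum 48
7 5 10 8 7 → sum 37
2 windows satisfy the condition.

2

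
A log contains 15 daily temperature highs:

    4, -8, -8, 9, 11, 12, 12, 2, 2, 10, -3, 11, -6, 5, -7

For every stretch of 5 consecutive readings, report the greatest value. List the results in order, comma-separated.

Sliding a size-5 window across the 15 values:
(4, -8, -8, 9, 11) → max 11
(-8, -8, 9, 11, 12) → max 12
(-8, 9, 11, 12, 12) → max 12
(9, 11, 12, 12, 2) → max 12
(11, 12, 12, 2, 2) → max 12
(12, 12, 2, 2, 10) → max 12
(12, 2, 2, 10, -3) → max 12
(2, 2, 10, -3, 11) → max 11
(2, 10, -3, 11, -6) → max 11
(10, -3, 11, -6, 5) → max 11
(-3, 11, -6, 5, -7) → max 11

11, 12, 12, 12, 12, 12, 12, 11, 11, 11, 11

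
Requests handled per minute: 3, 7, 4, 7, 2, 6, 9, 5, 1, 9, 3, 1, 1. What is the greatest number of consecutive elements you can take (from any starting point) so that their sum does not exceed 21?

Extend to the right; shrink from the left whenever the sum exceeds 21:
add 3: [3] sum 3, len 1
add 7: [3, 7] sum 10, len 2
add 4: [3, 7, 4] sum 14, len 3
add 7: [3, 7, 4, 7] sum 21, len 4
add 2: [7, 4, 7, 2] sum 20, len 4
add 6: [4, 7, 2, 6] sum 19, len 4
add 9: [2, 6, 9] sum 17, len 3
add 5: [6, 9, 5] sum 20, len 3
add 1: [6, 9, 5, 1] sum 21, len 4
add 9: [5, 1, 9] sum 15, len 3
add 3: [5, 1, 9, 3] sum 18, len 4
add 1: [5, 1, 9, 3, 1] sum 19, len 5
add 1: [5, 1, 9, 3, 1, 1] sum 20, len 6
Longest length seen: 6.

6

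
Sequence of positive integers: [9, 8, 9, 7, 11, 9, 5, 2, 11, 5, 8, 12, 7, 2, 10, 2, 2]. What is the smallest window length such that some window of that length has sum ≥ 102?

add 9: running sum 9 < 102
add 8: running sum 17 < 102
add 9: running sum 26 < 102
add 7: running sum 33 < 102
add 11: running sum 44 < 102
add 9: running sum 53 < 102
add 5: running sum 58 < 102
add 2: running sum 60 < 102
add 11: running sum 71 < 102
add 5: running sum 76 < 102
add 8: running sum 84 < 102
add 12: running sum 96 < 102
add 7: shortest ending here [9, 8, 9, 7, 11, 9, 5, 2, 11, 5, 8, 12, 7] sum 103, len 13
add 2: shortest ending here [9, 8, 9, 7, 11, 9, 5, 2, 11, 5, 8, 12, 7, 2] sum 105, len 14
add 10: shortest ending here [8, 9, 7, 11, 9, 5, 2, 11, 5, 8, 12, 7, 2, 10] sum 106, len 14
add 2: shortest ending here [8, 9, 7, 11, 9, 5, 2, 11, 5, 8, 12, 7, 2, 10, 2] sum 108, len 15
add 2: shortest ending here [9, 7, 11, 9, 5, 2, 11, 5, 8, 12, 7, 2, 10, 2, 2] sum 102, len 15
Shortest qualifying length: 13.

13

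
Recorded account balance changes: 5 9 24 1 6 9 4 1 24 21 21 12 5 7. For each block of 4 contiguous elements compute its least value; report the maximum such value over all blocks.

[5, 9, 24, 1] → min 1
[9, 24, 1, 6] → min 1
[24, 1, 6, 9] → min 1
[1, 6, 9, 4] → min 1
[6, 9, 4, 1] → min 1
[9, 4, 1, 24] → min 1
[4, 1, 24, 21] → min 1
[1, 24, 21, 21] → min 1
[24, 21, 21, 12] → min 12
[21, 21, 12, 5] → min 5
[21, 12, 5, 7] → min 5
Maximum of these is 12.

12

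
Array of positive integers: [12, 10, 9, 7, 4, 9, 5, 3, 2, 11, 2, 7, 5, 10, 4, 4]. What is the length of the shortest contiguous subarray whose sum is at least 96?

add 12: running sum 12 < 96
add 10: running sum 22 < 96
add 9: running sum 31 < 96
add 7: running sum 38 < 96
add 4: running sum 42 < 96
add 9: running sum 51 < 96
add 5: running sum 56 < 96
add 3: running sum 59 < 96
add 2: running sum 61 < 96
add 11: running sum 72 < 96
add 2: running sum 74 < 96
add 7: running sum 81 < 96
add 5: running sum 86 < 96
add 10: shortest ending here [12, 10, 9, 7, 4, 9, 5, 3, 2, 11, 2, 7, 5, 10] sum 96, len 14
add 4: shortest ending here [12, 10, 9, 7, 4, 9, 5, 3, 2, 11, 2, 7, 5, 10, 4] sum 100, len 15
add 4: shortest ending here [12, 10, 9, 7, 4, 9, 5, 3, 2, 11, 2, 7, 5, 10, 4, 4] sum 104, len 16
Shortest qualifying length: 14.

14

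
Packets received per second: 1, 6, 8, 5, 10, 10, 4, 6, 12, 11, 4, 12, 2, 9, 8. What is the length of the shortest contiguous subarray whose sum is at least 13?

2

Extend right; whenever the sum reaches 13, record the length and shrink from the left:
add 1: running sum 1 < 13
add 6: running sum 7 < 13
end 2: [6, 8] sum 14, len 2
end 3: [8, 5] sum 13, len 2
end 4: [5, 10] sum 15, len 2
end 5: [10, 10] sum 20, len 2
end 6: [10, 4] sum 14, len 2
end 7: [10, 4, 6] sum 20, len 3
end 8: [6, 12] sum 18, len 2
end 9: [12, 11] sum 23, len 2
end 10: [11, 4] sum 15, len 2
end 11: [4, 12] sum 16, len 2
end 12: [12, 2] sum 14, len 2
end 13: [12, 2, 9] sum 23, len 3
end 14: [9, 8] sum 17, len 2
Shortest qualifying length: 2.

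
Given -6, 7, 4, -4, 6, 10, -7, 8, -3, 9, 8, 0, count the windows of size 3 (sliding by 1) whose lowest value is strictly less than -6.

[-6, 7, 4] → min -6
[7, 4, -4] → min -4
[4, -4, 6] → min -4
[-4, 6, 10] → min -4
[6, 10, -7] → min -7  < -6 ✓
[10, -7, 8] → min -7  < -6 ✓
[-7, 8, -3] → min -7  < -6 ✓
[8, -3, 9] → min -3
[-3, 9, 8] → min -3
[9, 8, 0] → min 0
3 windows satisfy the condition.

3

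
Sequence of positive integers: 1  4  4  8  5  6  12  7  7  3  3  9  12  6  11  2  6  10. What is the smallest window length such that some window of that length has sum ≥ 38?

4

add 1: running sum 1 < 38
add 4: running sum 5 < 38
add 4: running sum 9 < 38
add 8: running sum 17 < 38
add 5: running sum 22 < 38
add 6: running sum 28 < 38
add 12: shortest ending here [4, 4, 8, 5, 6, 12] sum 39, len 6
add 7: shortest ending here [8, 5, 6, 12, 7] sum 38, len 5
add 7: shortest ending here [8, 5, 6, 12, 7, 7] sum 45, len 6
add 3: shortest ending here [5, 6, 12, 7, 7, 3] sum 40, len 6
add 3: shortest ending here [6, 12, 7, 7, 3, 3] sum 38, len 6
add 9: shortest ending here [12, 7, 7, 3, 3, 9] sum 41, len 6
add 12: shortest ending here [7, 7, 3, 3, 9, 12] sum 41, len 6
add 6: shortest ending here [7, 3, 3, 9, 12, 6] sum 40, len 6
add 11: shortest ending here [9, 12, 6, 11] sum 38, len 4
add 2: shortest ending here [9, 12, 6, 11, 2] sum 40, len 5
add 6: shortest ending here [9, 12, 6, 11, 2, 6] sum 46, len 6
add 10: shortest ending here [12, 6, 11, 2, 6, 10] sum 47, len 6
Shortest qualifying length: 4.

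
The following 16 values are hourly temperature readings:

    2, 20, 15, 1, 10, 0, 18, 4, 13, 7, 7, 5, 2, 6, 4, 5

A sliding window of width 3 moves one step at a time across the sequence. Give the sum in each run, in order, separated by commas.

(2, 20, 15) → sum 37
(20, 15, 1) → sum 36
(15, 1, 10) → sum 26
(1, 10, 0) → sum 11
(10, 0, 18) → sum 28
(0, 18, 4) → sum 22
(18, 4, 13) → sum 35
(4, 13, 7) → sum 24
(13, 7, 7) → sum 27
(7, 7, 5) → sum 19
(7, 5, 2) → sum 14
(5, 2, 6) → sum 13
(2, 6, 4) → sum 12
(6, 4, 5) → sum 15

37, 36, 26, 11, 28, 22, 35, 24, 27, 19, 14, 13, 12, 15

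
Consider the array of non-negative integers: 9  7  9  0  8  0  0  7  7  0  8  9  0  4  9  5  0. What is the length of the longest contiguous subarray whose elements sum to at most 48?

[9] sum 9 len 1
[9, 7] sum 16 len 2
[9, 7, 9] sum 25 len 3
[9, 7, 9, 0] sum 25 len 4
[9, 7, 9, 0, 8] sum 33 len 5
[9, 7, 9, 0, 8, 0] sum 33 len 6
[9, 7, 9, 0, 8, 0, 0] sum 33 len 7
[9, 7, 9, 0, 8, 0, 0, 7] sum 40 len 8
[9, 7, 9, 0, 8, 0, 0, 7, 7] sum 47 len 9
[9, 7, 9, 0, 8, 0, 0, 7, 7, 0] sum 47 len 10
[7, 9, 0, 8, 0, 0, 7, 7, 0, 8] sum 46 len 10
[9, 0, 8, 0, 0, 7, 7, 0, 8, 9] sum 48 len 10
[9, 0, 8, 0, 0, 7, 7, 0, 8, 9, 0] sum 48 len 11
[0, 8, 0, 0, 7, 7, 0, 8, 9, 0, 4] sum 43 len 11
[0, 0, 7, 7, 0, 8, 9, 0, 4, 9] sum 44 len 10
[7, 0, 8, 9, 0, 4, 9, 5] sum 42 len 8
[7, 0, 8, 9, 0, 4, 9, 5, 0] sum 42 len 9
Longest length seen: 11.

11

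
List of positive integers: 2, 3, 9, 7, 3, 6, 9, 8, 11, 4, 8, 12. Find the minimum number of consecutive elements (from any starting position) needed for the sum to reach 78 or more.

11

Extend right; whenever the sum reaches 78, record the length and shrink from the left:
add 2: running sum 2 < 78
add 3: running sum 5 < 78
add 9: running sum 14 < 78
add 7: running sum 21 < 78
add 3: running sum 24 < 78
add 6: running sum 30 < 78
add 9: running sum 39 < 78
add 8: running sum 47 < 78
add 11: running sum 58 < 78
add 4: running sum 62 < 78
add 8: running sum 70 < 78
end 11: [3, 9, 7, 3, 6, 9, 8, 11, 4, 8, 12] sum 80, len 11
Shortest qualifying length: 11.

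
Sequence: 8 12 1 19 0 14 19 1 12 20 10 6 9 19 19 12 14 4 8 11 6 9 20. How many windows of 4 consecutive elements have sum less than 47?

13

[8, 12, 1, 19] → sum 40  < 47 ✓
[12, 1, 19, 0] → sum 32  < 47 ✓
[1, 19, 0, 14] → sum 34  < 47 ✓
[19, 0, 14, 19] → sum 52
[0, 14, 19, 1] → sum 34  < 47 ✓
[14, 19, 1, 12] → sum 46  < 47 ✓
[19, 1, 12, 20] → sum 52
[1, 12, 20, 10] → sum 43  < 47 ✓
[12, 20, 10, 6] → sum 48
[20, 10, 6, 9] → sum 45  < 47 ✓
[10, 6, 9, 19] → sum 44  < 47 ✓
[6, 9, 19, 19] → sum 53
[9, 19, 19, 12] → sum 59
[19, 19, 12, 14] → sum 64
[19, 12, 14, 4] → sum 49
[12, 14, 4, 8] → sum 38  < 47 ✓
[14, 4, 8, 11] → sum 37  < 47 ✓
[4, 8, 11, 6] → sum 29  < 47 ✓
[8, 11, 6, 9] → sum 34  < 47 ✓
[11, 6, 9, 20] → sum 46  < 47 ✓
13 windows satisfy the condition.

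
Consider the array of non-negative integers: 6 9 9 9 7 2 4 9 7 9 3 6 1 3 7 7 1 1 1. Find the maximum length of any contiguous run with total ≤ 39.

10

→ 6: sum 6, len 1
→ 9: sum 15, len 2
→ 9: sum 24, len 3
→ 9: sum 33, len 4
→ 7 (dropped 6): sum 34, len 4
→ 2: sum 36, len 5
→ 4 (dropped 9): sum 31, len 5
→ 9 (dropped 9): sum 31, len 5
→ 7: sum 38, len 6
→ 9 (dropped 9): sum 38, len 6
→ 3 (dropped 7): sum 34, len 6
→ 6 (dropped 2): sum 38, len 6
→ 1: sum 39, len 7
→ 3 (dropped 4): sum 38, len 7
→ 7 (dropped 9): sum 36, len 7
→ 7 (dropped 7): sum 36, len 7
→ 1: sum 37, len 8
→ 1: sum 38, len 9
→ 1: sum 39, len 10
Longest length seen: 10.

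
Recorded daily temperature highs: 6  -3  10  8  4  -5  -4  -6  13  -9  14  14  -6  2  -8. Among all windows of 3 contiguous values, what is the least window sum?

-15

[6, -3, 10] → sum 13
[-3, 10, 8] → sum 15
[10, 8, 4] → sum 22
[8, 4, -5] → sum 7
[4, -5, -4] → sum -5
[-5, -4, -6] → sum -15
[-4, -6, 13] → sum 3
[-6, 13, -9] → sum -2
[13, -9, 14] → sum 18
[-9, 14, 14] → sum 19
[14, 14, -6] → sum 22
[14, -6, 2] → sum 10
[-6, 2, -8] → sum -12
Least of these is -15.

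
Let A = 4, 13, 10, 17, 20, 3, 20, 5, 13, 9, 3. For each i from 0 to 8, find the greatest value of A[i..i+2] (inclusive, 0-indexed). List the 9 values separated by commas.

13, 17, 20, 20, 20, 20, 20, 13, 13

(4, 13, 10) → max 13
(13, 10, 17) → max 17
(10, 17, 20) → max 20
(17, 20, 3) → max 20
(20, 3, 20) → max 20
(3, 20, 5) → max 20
(20, 5, 13) → max 20
(5, 13, 9) → max 13
(13, 9, 3) → max 13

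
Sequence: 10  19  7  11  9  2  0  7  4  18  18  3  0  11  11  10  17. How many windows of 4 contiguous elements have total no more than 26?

(10, 19, 7, 11) → sum 47
(19, 7, 11, 9) → sum 46
(7, 11, 9, 2) → sum 29
(11, 9, 2, 0) → sum 22  ≤ 26 ✓
(9, 2, 0, 7) → sum 18  ≤ 26 ✓
(2, 0, 7, 4) → sum 13  ≤ 26 ✓
(0, 7, 4, 18) → sum 29
(7, 4, 18, 18) → sum 47
(4, 18, 18, 3) → sum 43
(18, 18, 3, 0) → sum 39
(18, 3, 0, 11) → sum 32
(3, 0, 11, 11) → sum 25  ≤ 26 ✓
(0, 11, 11, 10) → sum 32
(11, 11, 10, 17) → sum 49
4 windows satisfy the condition.

4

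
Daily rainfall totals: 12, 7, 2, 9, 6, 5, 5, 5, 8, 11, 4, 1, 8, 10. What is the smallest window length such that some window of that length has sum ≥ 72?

11

add 12: running sum 12 < 72
add 7: running sum 19 < 72
add 2: running sum 21 < 72
add 9: running sum 30 < 72
add 6: running sum 36 < 72
add 5: running sum 41 < 72
add 5: running sum 46 < 72
add 5: running sum 51 < 72
add 8: running sum 59 < 72
add 11: running sum 70 < 72
end 10: [12, 7, 2, 9, 6, 5, 5, 5, 8, 11, 4] sum 74, len 11
end 11: [12, 7, 2, 9, 6, 5, 5, 5, 8, 11, 4, 1] sum 75, len 12
end 12: [12, 7, 2, 9, 6, 5, 5, 5, 8, 11, 4, 1, 8] sum 83, len 13
end 13: [9, 6, 5, 5, 5, 8, 11, 4, 1, 8, 10] sum 72, len 11
Shortest qualifying length: 11.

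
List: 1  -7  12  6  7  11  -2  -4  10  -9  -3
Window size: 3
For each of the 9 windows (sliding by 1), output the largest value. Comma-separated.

12, 12, 12, 11, 11, 11, 10, 10, 10

Sliding a size-3 window across the 11 values:
1 -7 12 → max 12
-7 12 6 → max 12
12 6 7 → max 12
6 7 11 → max 11
7 11 -2 → max 11
11 -2 -4 → max 11
-2 -4 10 → max 10
-4 10 -9 → max 10
10 -9 -3 → max 10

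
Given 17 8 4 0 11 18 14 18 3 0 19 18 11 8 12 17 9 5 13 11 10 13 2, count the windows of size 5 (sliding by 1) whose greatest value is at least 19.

5

[17, 8, 4, 0, 11] → max 17
[8, 4, 0, 11, 18] → max 18
[4, 0, 11, 18, 14] → max 18
[0, 11, 18, 14, 18] → max 18
[11, 18, 14, 18, 3] → max 18
[18, 14, 18, 3, 0] → max 18
[14, 18, 3, 0, 19] → max 19  ≥ 19 ✓
[18, 3, 0, 19, 18] → max 19  ≥ 19 ✓
[3, 0, 19, 18, 11] → max 19  ≥ 19 ✓
[0, 19, 18, 11, 8] → max 19  ≥ 19 ✓
[19, 18, 11, 8, 12] → max 19  ≥ 19 ✓
[18, 11, 8, 12, 17] → max 18
[11, 8, 12, 17, 9] → max 17
[8, 12, 17, 9, 5] → max 17
[12, 17, 9, 5, 13] → max 17
[17, 9, 5, 13, 11] → max 17
[9, 5, 13, 11, 10] → max 13
[5, 13, 11, 10, 13] → max 13
[13, 11, 10, 13, 2] → max 13
5 windows satisfy the condition.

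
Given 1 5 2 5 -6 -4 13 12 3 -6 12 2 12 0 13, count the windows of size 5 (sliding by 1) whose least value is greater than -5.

1

1 5 2 5 -6 → min -6
5 2 5 -6 -4 → min -6
2 5 -6 -4 13 → min -6
5 -6 -4 13 12 → min -6
-6 -4 13 12 3 → min -6
-4 13 12 3 -6 → min -6
13 12 3 -6 12 → min -6
12 3 -6 12 2 → min -6
3 -6 12 2 12 → min -6
-6 12 2 12 0 → min -6
12 2 12 0 13 → min 0  > -5 ✓
1 window satisfy the condition.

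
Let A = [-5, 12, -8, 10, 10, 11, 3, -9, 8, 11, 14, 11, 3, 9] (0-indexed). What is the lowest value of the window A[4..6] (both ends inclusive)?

Elements at indices 4..6: 10, 11, 3
min(10, 11, 3) = 3

3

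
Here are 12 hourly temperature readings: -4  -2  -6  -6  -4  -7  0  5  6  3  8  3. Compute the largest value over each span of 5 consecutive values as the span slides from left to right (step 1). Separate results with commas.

Sliding a size-5 window across the 12 values:
[-4, -2, -6, -6, -4] → max -2
[-2, -6, -6, -4, -7] → max -2
[-6, -6, -4, -7, 0] → max 0
[-6, -4, -7, 0, 5] → max 5
[-4, -7, 0, 5, 6] → max 6
[-7, 0, 5, 6, 3] → max 6
[0, 5, 6, 3, 8] → max 8
[5, 6, 3, 8, 3] → max 8

-2, -2, 0, 5, 6, 6, 8, 8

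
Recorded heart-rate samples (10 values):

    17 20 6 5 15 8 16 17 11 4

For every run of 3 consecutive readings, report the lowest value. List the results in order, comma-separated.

17 20 6 → min 6
20 6 5 → min 5
6 5 15 → min 5
5 15 8 → min 5
15 8 16 → min 8
8 16 17 → min 8
16 17 11 → min 11
17 11 4 → min 4

6, 5, 5, 5, 8, 8, 11, 4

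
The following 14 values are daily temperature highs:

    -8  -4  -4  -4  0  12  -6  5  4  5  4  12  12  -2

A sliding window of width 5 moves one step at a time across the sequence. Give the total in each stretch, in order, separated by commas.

[-8, -4, -4, -4, 0] → sum -20
[-4, -4, -4, 0, 12] → sum 0
[-4, -4, 0, 12, -6] → sum -2
[-4, 0, 12, -6, 5] → sum 7
[0, 12, -6, 5, 4] → sum 15
[12, -6, 5, 4, 5] → sum 20
[-6, 5, 4, 5, 4] → sum 12
[5, 4, 5, 4, 12] → sum 30
[4, 5, 4, 12, 12] → sum 37
[5, 4, 12, 12, -2] → sum 31

-20, 0, -2, 7, 15, 20, 12, 30, 37, 31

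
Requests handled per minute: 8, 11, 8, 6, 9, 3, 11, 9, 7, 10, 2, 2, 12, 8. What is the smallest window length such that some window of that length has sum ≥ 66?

9

add 8: running sum 8 < 66
add 11: running sum 19 < 66
add 8: running sum 27 < 66
add 6: running sum 33 < 66
add 9: running sum 42 < 66
add 3: running sum 45 < 66
add 11: running sum 56 < 66
add 9: running sum 65 < 66
end 8: [8, 11, 8, 6, 9, 3, 11, 9, 7] sum 72, len 9
end 9: [11, 8, 6, 9, 3, 11, 9, 7, 10] sum 74, len 9
end 10: [11, 8, 6, 9, 3, 11, 9, 7, 10, 2] sum 76, len 10
end 11: [8, 6, 9, 3, 11, 9, 7, 10, 2, 2] sum 67, len 10
end 12: [6, 9, 3, 11, 9, 7, 10, 2, 2, 12] sum 71, len 10
end 13: [9, 3, 11, 9, 7, 10, 2, 2, 12, 8] sum 73, len 10
Shortest qualifying length: 9.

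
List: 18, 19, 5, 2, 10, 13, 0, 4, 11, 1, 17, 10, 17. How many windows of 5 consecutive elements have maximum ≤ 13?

4

(18, 19, 5, 2, 10) → max 19
(19, 5, 2, 10, 13) → max 19
(5, 2, 10, 13, 0) → max 13  ≤ 13 ✓
(2, 10, 13, 0, 4) → max 13  ≤ 13 ✓
(10, 13, 0, 4, 11) → max 13  ≤ 13 ✓
(13, 0, 4, 11, 1) → max 13  ≤ 13 ✓
(0, 4, 11, 1, 17) → max 17
(4, 11, 1, 17, 10) → max 17
(11, 1, 17, 10, 17) → max 17
4 windows satisfy the condition.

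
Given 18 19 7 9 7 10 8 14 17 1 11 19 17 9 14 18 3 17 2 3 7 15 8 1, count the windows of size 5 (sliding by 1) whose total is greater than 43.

15

(18, 19, 7, 9, 7) → sum 60  > 43 ✓
(19, 7, 9, 7, 10) → sum 52  > 43 ✓
(7, 9, 7, 10, 8) → sum 41
(9, 7, 10, 8, 14) → sum 48  > 43 ✓
(7, 10, 8, 14, 17) → sum 56  > 43 ✓
(10, 8, 14, 17, 1) → sum 50  > 43 ✓
(8, 14, 17, 1, 11) → sum 51  > 43 ✓
(14, 17, 1, 11, 19) → sum 62  > 43 ✓
(17, 1, 11, 19, 17) → sum 65  > 43 ✓
(1, 11, 19, 17, 9) → sum 57  > 43 ✓
(11, 19, 17, 9, 14) → sum 70  > 43 ✓
(19, 17, 9, 14, 18) → sum 77  > 43 ✓
(17, 9, 14, 18, 3) → sum 61  > 43 ✓
(9, 14, 18, 3, 17) → sum 61  > 43 ✓
(14, 18, 3, 17, 2) → sum 54  > 43 ✓
(18, 3, 17, 2, 3) → sum 43
(3, 17, 2, 3, 7) → sum 32
(17, 2, 3, 7, 15) → sum 44  > 43 ✓
(2, 3, 7, 15, 8) → sum 35
(3, 7, 15, 8, 1) → sum 34
15 windows satisfy the condition.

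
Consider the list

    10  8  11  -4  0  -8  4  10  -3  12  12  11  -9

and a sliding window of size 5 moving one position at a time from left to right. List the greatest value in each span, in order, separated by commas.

[10, 8, 11, -4, 0] → max 11
[8, 11, -4, 0, -8] → max 11
[11, -4, 0, -8, 4] → max 11
[-4, 0, -8, 4, 10] → max 10
[0, -8, 4, 10, -3] → max 10
[-8, 4, 10, -3, 12] → max 12
[4, 10, -3, 12, 12] → max 12
[10, -3, 12, 12, 11] → max 12
[-3, 12, 12, 11, -9] → max 12

11, 11, 11, 10, 10, 12, 12, 12, 12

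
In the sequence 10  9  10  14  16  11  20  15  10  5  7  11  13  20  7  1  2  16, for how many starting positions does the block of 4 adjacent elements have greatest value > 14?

10 9 10 14 → max 14
9 10 14 16 → max 16  > 14 ✓
10 14 16 11 → max 16  > 14 ✓
14 16 11 20 → max 20  > 14 ✓
16 11 20 15 → max 20  > 14 ✓
11 20 15 10 → max 20  > 14 ✓
20 15 10 5 → max 20  > 14 ✓
15 10 5 7 → max 15  > 14 ✓
10 5 7 11 → max 11
5 7 11 13 → max 13
7 11 13 20 → max 20  > 14 ✓
11 13 20 7 → max 20  > 14 ✓
13 20 7 1 → max 20  > 14 ✓
20 7 1 2 → max 20  > 14 ✓
7 1 2 16 → max 16  > 14 ✓
12 windows satisfy the condition.

12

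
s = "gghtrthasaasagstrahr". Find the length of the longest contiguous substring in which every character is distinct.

6

add g: [g] len 1
add g (repeat g, move left end past it): [g] len 1
add h: [g, h] len 2
add t: [g, h, t] len 3
add r: [g, h, t, r] len 4
add t (repeat t, move left end past it): [r, t] len 2
add h: [r, t, h] len 3
add a: [r, t, h, a] len 4
add s: [r, t, h, a, s] len 5
add a (repeat a, move left end past it): [s, a] len 2
add a (repeat a, move left end past it): [a] len 1
add s: [a, s] len 2
add a (repeat a, move left end past it): [s, a] len 2
add g: [s, a, g] len 3
add s (repeat s, move left end past it): [a, g, s] len 3
add t: [a, g, s, t] len 4
add r: [a, g, s, t, r] len 5
add a (repeat a, move left end past it): [g, s, t, r, a] len 5
add h: [g, s, t, r, a, h] len 6
add r (repeat r, move left end past it): [a, h, r] len 3
Longest all-distinct length: 6.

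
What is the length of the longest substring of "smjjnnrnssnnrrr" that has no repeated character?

3

[s] len 1
[s, m] len 2
[s, m, j] len 3
[j] len 1
[j, n] len 2
[n] len 1
[n, r] len 2
[r, n] len 2
[r, n, s] len 3
[s] len 1
[s, n] len 2
[n] len 1
[n, r] len 2
[r] len 1
[r] len 1
Longest all-distinct length: 3.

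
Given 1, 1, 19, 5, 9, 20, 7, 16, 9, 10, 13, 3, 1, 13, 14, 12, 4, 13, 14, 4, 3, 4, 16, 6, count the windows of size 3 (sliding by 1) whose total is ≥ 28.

13

(1, 1, 19) → sum 21
(1, 19, 5) → sum 25
(19, 5, 9) → sum 33  ≥ 28 ✓
(5, 9, 20) → sum 34  ≥ 28 ✓
(9, 20, 7) → sum 36  ≥ 28 ✓
(20, 7, 16) → sum 43  ≥ 28 ✓
(7, 16, 9) → sum 32  ≥ 28 ✓
(16, 9, 10) → sum 35  ≥ 28 ✓
(9, 10, 13) → sum 32  ≥ 28 ✓
(10, 13, 3) → sum 26
(13, 3, 1) → sum 17
(3, 1, 13) → sum 17
(1, 13, 14) → sum 28  ≥ 28 ✓
(13, 14, 12) → sum 39  ≥ 28 ✓
(14, 12, 4) → sum 30  ≥ 28 ✓
(12, 4, 13) → sum 29  ≥ 28 ✓
(4, 13, 14) → sum 31  ≥ 28 ✓
(13, 14, 4) → sum 31  ≥ 28 ✓
(14, 4, 3) → sum 21
(4, 3, 4) → sum 11
(3, 4, 16) → sum 23
(4, 16, 6) → sum 26
13 windows satisfy the condition.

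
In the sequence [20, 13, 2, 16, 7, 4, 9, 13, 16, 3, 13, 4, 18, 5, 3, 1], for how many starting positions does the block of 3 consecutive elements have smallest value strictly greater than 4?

[20, 13, 2] → min 2
[13, 2, 16] → min 2
[2, 16, 7] → min 2
[16, 7, 4] → min 4
[7, 4, 9] → min 4
[4, 9, 13] → min 4
[9, 13, 16] → min 9  > 4 ✓
[13, 16, 3] → min 3
[16, 3, 13] → min 3
[3, 13, 4] → min 3
[13, 4, 18] → min 4
[4, 18, 5] → min 4
[18, 5, 3] → min 3
[5, 3, 1] → min 1
1 window satisfy the condition.

1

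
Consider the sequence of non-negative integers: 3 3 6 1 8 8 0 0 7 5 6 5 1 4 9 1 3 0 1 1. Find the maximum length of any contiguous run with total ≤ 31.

10

→ 3: sum 3, len 1
→ 3: sum 6, len 2
→ 6: sum 12, len 3
→ 1: sum 13, len 4
→ 8: sum 21, len 5
→ 8: sum 29, len 6
→ 0: sum 29, len 7
→ 0: sum 29, len 8
→ 7 (dropped 3, 3): sum 30, len 7
→ 5 (dropped 6): sum 29, len 7
→ 6 (dropped 1, 8): sum 26, len 6
→ 5: sum 31, len 7
→ 1 (dropped 8): sum 24, len 7
→ 4: sum 28, len 8
→ 9 (dropped 0, 0, 7): sum 30, len 6
→ 1: sum 31, len 7
→ 3 (dropped 5): sum 29, len 7
→ 0: sum 29, len 8
→ 1: sum 30, len 9
→ 1: sum 31, len 10
Longest length seen: 10.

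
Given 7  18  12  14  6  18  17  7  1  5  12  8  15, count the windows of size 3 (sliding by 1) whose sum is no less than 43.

1

7 18 12 → sum 37
18 12 14 → sum 44  ≥ 43 ✓
12 14 6 → sum 32
14 6 18 → sum 38
6 18 17 → sum 41
18 17 7 → sum 42
17 7 1 → sum 25
7 1 5 → sum 13
1 5 12 → sum 18
5 12 8 → sum 25
12 8 15 → sum 35
1 window satisfy the condition.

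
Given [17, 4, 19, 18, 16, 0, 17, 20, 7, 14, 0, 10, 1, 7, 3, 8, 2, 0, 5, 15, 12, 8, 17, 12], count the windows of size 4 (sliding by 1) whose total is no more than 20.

[17, 4, 19, 18] → sum 58
[4, 19, 18, 16] → sum 57
[19, 18, 16, 0] → sum 53
[18, 16, 0, 17] → sum 51
[16, 0, 17, 20] → sum 53
[0, 17, 20, 7] → sum 44
[17, 20, 7, 14] → sum 58
[20, 7, 14, 0] → sum 41
[7, 14, 0, 10] → sum 31
[14, 0, 10, 1] → sum 25
[0, 10, 1, 7] → sum 18  ≤ 20 ✓
[10, 1, 7, 3] → sum 21
[1, 7, 3, 8] → sum 19  ≤ 20 ✓
[7, 3, 8, 2] → sum 20  ≤ 20 ✓
[3, 8, 2, 0] → sum 13  ≤ 20 ✓
[8, 2, 0, 5] → sum 15  ≤ 20 ✓
[2, 0, 5, 15] → sum 22
[0, 5, 15, 12] → sum 32
[5, 15, 12, 8] → sum 40
[15, 12, 8, 17] → sum 52
[12, 8, 17, 12] → sum 49
5 windows satisfy the condition.

5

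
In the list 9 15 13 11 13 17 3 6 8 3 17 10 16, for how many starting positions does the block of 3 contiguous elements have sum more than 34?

(9, 15, 13) → sum 37  > 34 ✓
(15, 13, 11) → sum 39  > 34 ✓
(13, 11, 13) → sum 37  > 34 ✓
(11, 13, 17) → sum 41  > 34 ✓
(13, 17, 3) → sum 33
(17, 3, 6) → sum 26
(3, 6, 8) → sum 17
(6, 8, 3) → sum 17
(8, 3, 17) → sum 28
(3, 17, 10) → sum 30
(17, 10, 16) → sum 43  > 34 ✓
5 windows satisfy the condition.

5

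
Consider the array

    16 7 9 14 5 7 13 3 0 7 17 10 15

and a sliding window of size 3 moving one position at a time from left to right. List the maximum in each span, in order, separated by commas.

16, 14, 14, 14, 13, 13, 13, 7, 17, 17, 17

Sliding a size-3 window across the 13 values:
(16, 7, 9) → max 16
(7, 9, 14) → max 14
(9, 14, 5) → max 14
(14, 5, 7) → max 14
(5, 7, 13) → max 13
(7, 13, 3) → max 13
(13, 3, 0) → max 13
(3, 0, 7) → max 7
(0, 7, 17) → max 17
(7, 17, 10) → max 17
(17, 10, 15) → max 17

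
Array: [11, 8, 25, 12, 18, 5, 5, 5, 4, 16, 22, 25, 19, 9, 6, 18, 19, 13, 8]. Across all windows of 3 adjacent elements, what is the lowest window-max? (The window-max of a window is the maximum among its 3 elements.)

[11, 8, 25] → max 25
[8, 25, 12] → max 25
[25, 12, 18] → max 25
[12, 18, 5] → max 18
[18, 5, 5] → max 18
[5, 5, 5] → max 5
[5, 5, 4] → max 5
[5, 4, 16] → max 16
[4, 16, 22] → max 22
[16, 22, 25] → max 25
[22, 25, 19] → max 25
[25, 19, 9] → max 25
[19, 9, 6] → max 19
[9, 6, 18] → max 18
[6, 18, 19] → max 19
[18, 19, 13] → max 19
[19, 13, 8] → max 19
Lowest of these is 5.

5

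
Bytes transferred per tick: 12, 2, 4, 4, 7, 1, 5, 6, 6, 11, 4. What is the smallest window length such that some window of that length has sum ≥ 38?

7

add 12: running sum 12 < 38
add 2: running sum 14 < 38
add 4: running sum 18 < 38
add 4: running sum 22 < 38
add 7: running sum 29 < 38
add 1: running sum 30 < 38
add 5: running sum 35 < 38
end 7: [12, 2, 4, 4, 7, 1, 5, 6] sum 41, len 8
end 8: [12, 2, 4, 4, 7, 1, 5, 6, 6] sum 47, len 9
end 9: [4, 7, 1, 5, 6, 6, 11] sum 40, len 7
end 10: [7, 1, 5, 6, 6, 11, 4] sum 40, len 7
Shortest qualifying length: 7.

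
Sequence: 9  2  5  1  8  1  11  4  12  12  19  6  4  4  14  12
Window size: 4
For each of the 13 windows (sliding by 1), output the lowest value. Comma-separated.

1, 1, 1, 1, 1, 1, 4, 4, 6, 4, 4, 4, 4

[9, 2, 5, 1] → min 1
[2, 5, 1, 8] → min 1
[5, 1, 8, 1] → min 1
[1, 8, 1, 11] → min 1
[8, 1, 11, 4] → min 1
[1, 11, 4, 12] → min 1
[11, 4, 12, 12] → min 4
[4, 12, 12, 19] → min 4
[12, 12, 19, 6] → min 6
[12, 19, 6, 4] → min 4
[19, 6, 4, 4] → min 4
[6, 4, 4, 14] → min 4
[4, 4, 14, 12] → min 4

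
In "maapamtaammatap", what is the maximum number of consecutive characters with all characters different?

4

[m] len 1
[m, a] len 2
[a] len 1
[a, p] len 2
[p, a] len 2
[p, a, m] len 3
[p, a, m, t] len 4
[m, t, a] len 3
[a] len 1
[a, m] len 2
[m] len 1
[m, a] len 2
[m, a, t] len 3
[t, a] len 2
[t, a, p] len 3
Longest all-distinct length: 4.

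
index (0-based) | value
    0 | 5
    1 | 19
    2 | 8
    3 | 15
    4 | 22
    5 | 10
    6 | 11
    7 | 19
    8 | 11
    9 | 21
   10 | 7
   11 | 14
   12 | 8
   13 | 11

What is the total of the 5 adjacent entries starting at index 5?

Elements at indices 5..9: 10, 11, 19, 11, 21
sum(10, 11, 19, 11, 21) = 72

72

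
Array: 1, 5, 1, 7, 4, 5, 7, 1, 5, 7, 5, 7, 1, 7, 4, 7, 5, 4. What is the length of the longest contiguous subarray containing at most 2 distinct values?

Extend right; when distinct count exceeds 2, shrink from the left:
[1] 1 distinct, len 1
[1, 5] 2 distinct, len 2
[1, 5, 1] 2 distinct, len 3
[1, 7] 2 distinct, len 2
[7, 4] 2 distinct, len 2
[4, 5] 2 distinct, len 2
[5, 7] 2 distinct, len 2
[7, 1] 2 distinct, len 2
[1, 5] 2 distinct, len 2
[5, 7] 2 distinct, len 2
[5, 7, 5] 2 distinct, len 3
[5, 7, 5, 7] 2 distinct, len 4
[7, 1] 2 distinct, len 2
[7, 1, 7] 2 distinct, len 3
[7, 4] 2 distinct, len 2
[7, 4, 7] 2 distinct, len 3
[7, 5] 2 distinct, len 2
[5, 4] 2 distinct, len 2
Longest length with ≤2 distinct: 4.

4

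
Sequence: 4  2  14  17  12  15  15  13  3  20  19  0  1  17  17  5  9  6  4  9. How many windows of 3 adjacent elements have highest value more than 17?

(4, 2, 14) → max 14
(2, 14, 17) → max 17
(14, 17, 12) → max 17
(17, 12, 15) → max 17
(12, 15, 15) → max 15
(15, 15, 13) → max 15
(15, 13, 3) → max 15
(13, 3, 20) → max 20  > 17 ✓
(3, 20, 19) → max 20  > 17 ✓
(20, 19, 0) → max 20  > 17 ✓
(19, 0, 1) → max 19  > 17 ✓
(0, 1, 17) → max 17
(1, 17, 17) → max 17
(17, 17, 5) → max 17
(17, 5, 9) → max 17
(5, 9, 6) → max 9
(9, 6, 4) → max 9
(6, 4, 9) → max 9
4 windows satisfy the condition.

4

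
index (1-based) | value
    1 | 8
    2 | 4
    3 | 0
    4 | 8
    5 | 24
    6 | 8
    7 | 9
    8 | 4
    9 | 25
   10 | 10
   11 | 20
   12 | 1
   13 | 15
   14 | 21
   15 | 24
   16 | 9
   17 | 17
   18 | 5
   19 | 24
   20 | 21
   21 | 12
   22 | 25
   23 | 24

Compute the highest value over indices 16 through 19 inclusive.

24

Elements at indices 16..19: 9, 17, 5, 24
max(9, 17, 5, 24) = 24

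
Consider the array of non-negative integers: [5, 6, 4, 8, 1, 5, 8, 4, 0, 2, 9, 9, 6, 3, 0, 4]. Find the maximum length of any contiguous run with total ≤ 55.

Extend to the right; shrink from the left whenever the sum exceeds 55:
add 5: [5] sum 5, len 1
add 6: [5, 6] sum 11, len 2
add 4: [5, 6, 4] sum 15, len 3
add 8: [5, 6, 4, 8] sum 23, len 4
add 1: [5, 6, 4, 8, 1] sum 24, len 5
add 5: [5, 6, 4, 8, 1, 5] sum 29, len 6
add 8: [5, 6, 4, 8, 1, 5, 8] sum 37, len 7
add 4: [5, 6, 4, 8, 1, 5, 8, 4] sum 41, len 8
add 0: [5, 6, 4, 8, 1, 5, 8, 4, 0] sum 41, len 9
add 2: [5, 6, 4, 8, 1, 5, 8, 4, 0, 2] sum 43, len 10
add 9: [5, 6, 4, 8, 1, 5, 8, 4, 0, 2, 9] sum 52, len 11
add 9: [4, 8, 1, 5, 8, 4, 0, 2, 9, 9] sum 50, len 10
add 6: [8, 1, 5, 8, 4, 0, 2, 9, 9, 6] sum 52, len 10
add 3: [8, 1, 5, 8, 4, 0, 2, 9, 9, 6, 3] sum 55, len 11
add 0: [8, 1, 5, 8, 4, 0, 2, 9, 9, 6, 3, 0] sum 55, len 12
add 4: [1, 5, 8, 4, 0, 2, 9, 9, 6, 3, 0, 4] sum 51, len 12
Longest length seen: 12.

12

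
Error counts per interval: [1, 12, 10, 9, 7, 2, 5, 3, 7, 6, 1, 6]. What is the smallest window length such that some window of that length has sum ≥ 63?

add 1: running sum 1 < 63
add 12: running sum 13 < 63
add 10: running sum 23 < 63
add 9: running sum 32 < 63
add 7: running sum 39 < 63
add 2: running sum 41 < 63
add 5: running sum 46 < 63
add 3: running sum 49 < 63
add 7: running sum 56 < 63
add 6: running sum 62 < 63
end 10: [1, 12, 10, 9, 7, 2, 5, 3, 7, 6, 1] sum 63, len 11
end 11: [12, 10, 9, 7, 2, 5, 3, 7, 6, 1, 6] sum 68, len 11
Shortest qualifying length: 11.

11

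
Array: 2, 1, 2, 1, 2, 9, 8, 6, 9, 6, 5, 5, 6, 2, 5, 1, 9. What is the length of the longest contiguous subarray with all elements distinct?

[2] len 1
[2, 1] len 2
[1, 2] len 2
[2, 1] len 2
[1, 2] len 2
[1, 2, 9] len 3
[1, 2, 9, 8] len 4
[1, 2, 9, 8, 6] len 5
[8, 6, 9] len 3
[9, 6] len 2
[9, 6, 5] len 3
[5] len 1
[5, 6] len 2
[5, 6, 2] len 3
[6, 2, 5] len 3
[6, 2, 5, 1] len 4
[6, 2, 5, 1, 9] len 5
Longest all-distinct length: 5.

5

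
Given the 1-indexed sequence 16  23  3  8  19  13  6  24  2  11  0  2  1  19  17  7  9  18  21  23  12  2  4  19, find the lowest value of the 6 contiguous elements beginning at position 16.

Elements at indices 16..21: 7, 9, 18, 21, 23, 12
min(7, 9, 18, 21, 23, 12) = 7

7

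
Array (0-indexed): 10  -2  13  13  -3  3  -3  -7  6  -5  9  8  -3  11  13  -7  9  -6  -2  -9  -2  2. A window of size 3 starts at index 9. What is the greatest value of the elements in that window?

9

Elements at indices 9..11: -5, 9, 8
max(-5, 9, 8) = 9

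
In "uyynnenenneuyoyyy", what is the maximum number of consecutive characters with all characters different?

5

add u: [u] len 1
add y: [u, y] len 2
add y (repeat y, move left end past it): [y] len 1
add n: [y, n] len 2
add n (repeat n, move left end past it): [n] len 1
add e: [n, e] len 2
add n (repeat n, move left end past it): [e, n] len 2
add e (repeat e, move left end past it): [n, e] len 2
add n (repeat n, move left end past it): [e, n] len 2
add n (repeat n, move left end past it): [n] len 1
add e: [n, e] len 2
add u: [n, e, u] len 3
add y: [n, e, u, y] len 4
add o: [n, e, u, y, o] len 5
add y (repeat y, move left end past it): [o, y] len 2
add y (repeat y, move left end past it): [y] len 1
add y (repeat y, move left end past it): [y] len 1
Longest all-distinct length: 5.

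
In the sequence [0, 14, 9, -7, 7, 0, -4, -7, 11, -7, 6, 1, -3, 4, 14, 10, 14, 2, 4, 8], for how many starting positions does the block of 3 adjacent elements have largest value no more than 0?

[0, 14, 9] → max 14
[14, 9, -7] → max 14
[9, -7, 7] → max 9
[-7, 7, 0] → max 7
[7, 0, -4] → max 7
[0, -4, -7] → max 0  ≤ 0 ✓
[-4, -7, 11] → max 11
[-7, 11, -7] → max 11
[11, -7, 6] → max 11
[-7, 6, 1] → max 6
[6, 1, -3] → max 6
[1, -3, 4] → max 4
[-3, 4, 14] → max 14
[4, 14, 10] → max 14
[14, 10, 14] → max 14
[10, 14, 2] → max 14
[14, 2, 4] → max 14
[2, 4, 8] → max 8
1 window satisfy the condition.

1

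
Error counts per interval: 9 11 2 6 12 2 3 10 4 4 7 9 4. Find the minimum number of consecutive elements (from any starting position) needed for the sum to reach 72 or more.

12

add 9: running sum 9 < 72
add 11: running sum 20 < 72
add 2: running sum 22 < 72
add 6: running sum 28 < 72
add 12: running sum 40 < 72
add 2: running sum 42 < 72
add 3: running sum 45 < 72
add 10: running sum 55 < 72
add 4: running sum 59 < 72
add 4: running sum 63 < 72
add 7: running sum 70 < 72
end 11: [9, 11, 2, 6, 12, 2, 3, 10, 4, 4, 7, 9] sum 79, len 12
end 12: [11, 2, 6, 12, 2, 3, 10, 4, 4, 7, 9, 4] sum 74, len 12
Shortest qualifying length: 12.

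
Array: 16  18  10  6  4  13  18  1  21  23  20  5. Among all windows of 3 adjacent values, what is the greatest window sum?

64

Each size-3 window and its sum:
[16, 18, 10] → sum 44
[18, 10, 6] → sum 34
[10, 6, 4] → sum 20
[6, 4, 13] → sum 23
[4, 13, 18] → sum 35
[13, 18, 1] → sum 32
[18, 1, 21] → sum 40
[1, 21, 23] → sum 45
[21, 23, 20] → sum 64
[23, 20, 5] → sum 48
Greatest of these is 64.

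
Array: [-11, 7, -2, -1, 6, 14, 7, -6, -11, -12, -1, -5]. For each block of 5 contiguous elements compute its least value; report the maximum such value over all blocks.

Each size-5 window and its min:
-11 7 -2 -1 6 → min -11
7 -2 -1 6 14 → min -2
-2 -1 6 14 7 → min -2
-1 6 14 7 -6 → min -6
6 14 7 -6 -11 → min -11
14 7 -6 -11 -12 → min -12
7 -6 -11 -12 -1 → min -12
-6 -11 -12 -1 -5 → min -12
Maximum of these is -2.

-2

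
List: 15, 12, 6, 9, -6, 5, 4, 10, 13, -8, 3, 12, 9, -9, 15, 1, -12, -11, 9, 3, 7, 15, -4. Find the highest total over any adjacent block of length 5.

36

[15, 12, 6, 9, -6] → sum 36
[12, 6, 9, -6, 5] → sum 26
[6, 9, -6, 5, 4] → sum 18
[9, -6, 5, 4, 10] → sum 22
[-6, 5, 4, 10, 13] → sum 26
[5, 4, 10, 13, -8] → sum 24
[4, 10, 13, -8, 3] → sum 22
[10, 13, -8, 3, 12] → sum 30
[13, -8, 3, 12, 9] → sum 29
[-8, 3, 12, 9, -9] → sum 7
[3, 12, 9, -9, 15] → sum 30
[12, 9, -9, 15, 1] → sum 28
[9, -9, 15, 1, -12] → sum 4
[-9, 15, 1, -12, -11] → sum -16
[15, 1, -12, -11, 9] → sum 2
[1, -12, -11, 9, 3] → sum -10
[-12, -11, 9, 3, 7] → sum -4
[-11, 9, 3, 7, 15] → sum 23
[9, 3, 7, 15, -4] → sum 30
Highest of these is 36.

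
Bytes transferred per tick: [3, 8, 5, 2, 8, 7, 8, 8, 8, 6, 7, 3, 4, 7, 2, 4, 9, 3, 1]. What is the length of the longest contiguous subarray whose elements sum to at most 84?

→ 3: sum 3, len 1
→ 8: sum 11, len 2
→ 5: sum 16, len 3
→ 2: sum 18, len 4
→ 8: sum 26, len 5
→ 7: sum 33, len 6
→ 8: sum 41, len 7
→ 8: sum 49, len 8
→ 8: sum 57, len 9
→ 6: sum 63, len 10
→ 7: sum 70, len 11
→ 3: sum 73, len 12
→ 4: sum 77, len 13
→ 7: sum 84, len 14
→ 2 (dropped 3): sum 83, len 14
→ 4 (dropped 8): sum 79, len 14
→ 9 (dropped 5): sum 83, len 14
→ 3 (dropped 2): sum 84, len 14
→ 1 (dropped 8): sum 77, len 14
Longest length seen: 14.

14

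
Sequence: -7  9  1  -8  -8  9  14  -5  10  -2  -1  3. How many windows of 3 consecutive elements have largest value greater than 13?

3

[-7, 9, 1] → max 9
[9, 1, -8] → max 9
[1, -8, -8] → max 1
[-8, -8, 9] → max 9
[-8, 9, 14] → max 14  > 13 ✓
[9, 14, -5] → max 14  > 13 ✓
[14, -5, 10] → max 14  > 13 ✓
[-5, 10, -2] → max 10
[10, -2, -1] → max 10
[-2, -1, 3] → max 3
3 windows satisfy the condition.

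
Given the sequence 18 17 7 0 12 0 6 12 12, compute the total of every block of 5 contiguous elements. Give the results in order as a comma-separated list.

54, 36, 25, 30, 42

[18, 17, 7, 0, 12] → sum 54
[17, 7, 0, 12, 0] → sum 36
[7, 0, 12, 0, 6] → sum 25
[0, 12, 0, 6, 12] → sum 30
[12, 0, 6, 12, 12] → sum 42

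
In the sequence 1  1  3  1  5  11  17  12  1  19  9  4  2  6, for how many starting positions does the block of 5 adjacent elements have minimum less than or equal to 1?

9

1 1 3 1 5 → min 1  ≤ 1 ✓
1 3 1 5 11 → min 1  ≤ 1 ✓
3 1 5 11 17 → min 1  ≤ 1 ✓
1 5 11 17 12 → min 1  ≤ 1 ✓
5 11 17 12 1 → min 1  ≤ 1 ✓
11 17 12 1 19 → min 1  ≤ 1 ✓
17 12 1 19 9 → min 1  ≤ 1 ✓
12 1 19 9 4 → min 1  ≤ 1 ✓
1 19 9 4 2 → min 1  ≤ 1 ✓
19 9 4 2 6 → min 2
9 windows satisfy the condition.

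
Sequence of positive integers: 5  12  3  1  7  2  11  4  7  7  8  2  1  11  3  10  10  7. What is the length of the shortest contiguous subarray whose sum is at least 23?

add 5: running sum 5 < 23
add 12: running sum 17 < 23
add 3: running sum 20 < 23
add 1: running sum 21 < 23
end 4: [12, 3, 1, 7] sum 23, len 4
end 5: [12, 3, 1, 7, 2] sum 25, len 5
end 6: [3, 1, 7, 2, 11] sum 24, len 5
end 7: [7, 2, 11, 4] sum 24, len 4
end 8: [2, 11, 4, 7] sum 24, len 4
end 9: [11, 4, 7, 7] sum 29, len 4
end 10: [4, 7, 7, 8] sum 26, len 4
end 11: [7, 7, 8, 2] sum 24, len 4
end 12: [7, 7, 8, 2, 1] sum 25, len 5
end 13: [7, 8, 2, 1, 11] sum 29, len 5
end 14: [8, 2, 1, 11, 3] sum 25, len 5
end 15: [11, 3, 10] sum 24, len 3
end 16: [3, 10, 10] sum 23, len 3
end 17: [10, 10, 7] sum 27, len 3
Shortest qualifying length: 3.

3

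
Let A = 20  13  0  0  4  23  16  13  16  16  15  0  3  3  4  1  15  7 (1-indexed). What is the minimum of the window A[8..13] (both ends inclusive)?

0

Elements at indices 8..13: 13, 16, 16, 15, 0, 3
min(13, 16, 16, 15, 0, 3) = 0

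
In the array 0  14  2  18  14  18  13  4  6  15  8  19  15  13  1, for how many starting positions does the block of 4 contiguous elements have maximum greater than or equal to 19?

4

(0, 14, 2, 18) → max 18
(14, 2, 18, 14) → max 18
(2, 18, 14, 18) → max 18
(18, 14, 18, 13) → max 18
(14, 18, 13, 4) → max 18
(18, 13, 4, 6) → max 18
(13, 4, 6, 15) → max 15
(4, 6, 15, 8) → max 15
(6, 15, 8, 19) → max 19  ≥ 19 ✓
(15, 8, 19, 15) → max 19  ≥ 19 ✓
(8, 19, 15, 13) → max 19  ≥ 19 ✓
(19, 15, 13, 1) → max 19  ≥ 19 ✓
4 windows satisfy the condition.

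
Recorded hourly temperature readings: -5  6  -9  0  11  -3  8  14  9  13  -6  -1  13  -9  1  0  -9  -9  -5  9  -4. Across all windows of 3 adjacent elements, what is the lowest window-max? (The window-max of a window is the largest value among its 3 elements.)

Each size-3 window and its max:
[-5, 6, -9] → max 6
[6, -9, 0] → max 6
[-9, 0, 11] → max 11
[0, 11, -3] → max 11
[11, -3, 8] → max 11
[-3, 8, 14] → max 14
[8, 14, 9] → max 14
[14, 9, 13] → max 14
[9, 13, -6] → max 13
[13, -6, -1] → max 13
[-6, -1, 13] → max 13
[-1, 13, -9] → max 13
[13, -9, 1] → max 13
[-9, 1, 0] → max 1
[1, 0, -9] → max 1
[0, -9, -9] → max 0
[-9, -9, -5] → max -5
[-9, -5, 9] → max 9
[-5, 9, -4] → max 9
Lowest of these is -5.

-5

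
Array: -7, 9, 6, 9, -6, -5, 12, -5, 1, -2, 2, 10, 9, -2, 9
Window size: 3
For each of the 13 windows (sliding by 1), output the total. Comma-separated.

[-7, 9, 6] → sum 8
[9, 6, 9] → sum 24
[6, 9, -6] → sum 9
[9, -6, -5] → sum -2
[-6, -5, 12] → sum 1
[-5, 12, -5] → sum 2
[12, -5, 1] → sum 8
[-5, 1, -2] → sum -6
[1, -2, 2] → sum 1
[-2, 2, 10] → sum 10
[2, 10, 9] → sum 21
[10, 9, -2] → sum 17
[9, -2, 9] → sum 16

8, 24, 9, -2, 1, 2, 8, -6, 1, 10, 21, 17, 16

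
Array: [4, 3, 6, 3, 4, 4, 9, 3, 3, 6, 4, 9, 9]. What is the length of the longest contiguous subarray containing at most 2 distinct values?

Extend right; when distinct count exceeds 2, shrink from the left:
[4] 1 distinct, len 1
[4, 3] 2 distinct, len 2
[3, 6] 2 distinct, len 2
[3, 6, 3] 2 distinct, len 3
[3, 4] 2 distinct, len 2
[3, 4, 4] 2 distinct, len 3
[4, 4, 9] 2 distinct, len 3
[9, 3] 2 distinct, len 2
[9, 3, 3] 2 distinct, len 3
[3, 3, 6] 2 distinct, len 3
[6, 4] 2 distinct, len 2
[4, 9] 2 distinct, len 2
[4, 9, 9] 2 distinct, len 3
Longest length with ≤2 distinct: 3.

3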